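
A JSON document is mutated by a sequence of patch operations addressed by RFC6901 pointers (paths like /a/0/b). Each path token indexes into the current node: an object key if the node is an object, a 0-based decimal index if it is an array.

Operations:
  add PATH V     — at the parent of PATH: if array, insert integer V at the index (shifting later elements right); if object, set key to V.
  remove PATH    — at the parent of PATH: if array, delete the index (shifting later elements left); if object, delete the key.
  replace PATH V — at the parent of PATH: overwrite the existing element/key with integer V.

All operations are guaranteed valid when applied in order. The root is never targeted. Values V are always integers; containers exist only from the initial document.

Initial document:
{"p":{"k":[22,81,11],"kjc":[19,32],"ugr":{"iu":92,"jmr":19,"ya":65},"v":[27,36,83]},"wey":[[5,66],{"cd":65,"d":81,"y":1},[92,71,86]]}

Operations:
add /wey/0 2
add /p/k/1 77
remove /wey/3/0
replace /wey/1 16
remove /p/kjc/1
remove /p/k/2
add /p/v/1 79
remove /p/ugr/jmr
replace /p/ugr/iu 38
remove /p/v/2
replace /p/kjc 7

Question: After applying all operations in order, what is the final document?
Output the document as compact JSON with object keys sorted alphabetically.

Answer: {"p":{"k":[22,77,11],"kjc":7,"ugr":{"iu":38,"ya":65},"v":[27,79,83]},"wey":[2,16,{"cd":65,"d":81,"y":1},[71,86]]}

Derivation:
After op 1 (add /wey/0 2): {"p":{"k":[22,81,11],"kjc":[19,32],"ugr":{"iu":92,"jmr":19,"ya":65},"v":[27,36,83]},"wey":[2,[5,66],{"cd":65,"d":81,"y":1},[92,71,86]]}
After op 2 (add /p/k/1 77): {"p":{"k":[22,77,81,11],"kjc":[19,32],"ugr":{"iu":92,"jmr":19,"ya":65},"v":[27,36,83]},"wey":[2,[5,66],{"cd":65,"d":81,"y":1},[92,71,86]]}
After op 3 (remove /wey/3/0): {"p":{"k":[22,77,81,11],"kjc":[19,32],"ugr":{"iu":92,"jmr":19,"ya":65},"v":[27,36,83]},"wey":[2,[5,66],{"cd":65,"d":81,"y":1},[71,86]]}
After op 4 (replace /wey/1 16): {"p":{"k":[22,77,81,11],"kjc":[19,32],"ugr":{"iu":92,"jmr":19,"ya":65},"v":[27,36,83]},"wey":[2,16,{"cd":65,"d":81,"y":1},[71,86]]}
After op 5 (remove /p/kjc/1): {"p":{"k":[22,77,81,11],"kjc":[19],"ugr":{"iu":92,"jmr":19,"ya":65},"v":[27,36,83]},"wey":[2,16,{"cd":65,"d":81,"y":1},[71,86]]}
After op 6 (remove /p/k/2): {"p":{"k":[22,77,11],"kjc":[19],"ugr":{"iu":92,"jmr":19,"ya":65},"v":[27,36,83]},"wey":[2,16,{"cd":65,"d":81,"y":1},[71,86]]}
After op 7 (add /p/v/1 79): {"p":{"k":[22,77,11],"kjc":[19],"ugr":{"iu":92,"jmr":19,"ya":65},"v":[27,79,36,83]},"wey":[2,16,{"cd":65,"d":81,"y":1},[71,86]]}
After op 8 (remove /p/ugr/jmr): {"p":{"k":[22,77,11],"kjc":[19],"ugr":{"iu":92,"ya":65},"v":[27,79,36,83]},"wey":[2,16,{"cd":65,"d":81,"y":1},[71,86]]}
After op 9 (replace /p/ugr/iu 38): {"p":{"k":[22,77,11],"kjc":[19],"ugr":{"iu":38,"ya":65},"v":[27,79,36,83]},"wey":[2,16,{"cd":65,"d":81,"y":1},[71,86]]}
After op 10 (remove /p/v/2): {"p":{"k":[22,77,11],"kjc":[19],"ugr":{"iu":38,"ya":65},"v":[27,79,83]},"wey":[2,16,{"cd":65,"d":81,"y":1},[71,86]]}
After op 11 (replace /p/kjc 7): {"p":{"k":[22,77,11],"kjc":7,"ugr":{"iu":38,"ya":65},"v":[27,79,83]},"wey":[2,16,{"cd":65,"d":81,"y":1},[71,86]]}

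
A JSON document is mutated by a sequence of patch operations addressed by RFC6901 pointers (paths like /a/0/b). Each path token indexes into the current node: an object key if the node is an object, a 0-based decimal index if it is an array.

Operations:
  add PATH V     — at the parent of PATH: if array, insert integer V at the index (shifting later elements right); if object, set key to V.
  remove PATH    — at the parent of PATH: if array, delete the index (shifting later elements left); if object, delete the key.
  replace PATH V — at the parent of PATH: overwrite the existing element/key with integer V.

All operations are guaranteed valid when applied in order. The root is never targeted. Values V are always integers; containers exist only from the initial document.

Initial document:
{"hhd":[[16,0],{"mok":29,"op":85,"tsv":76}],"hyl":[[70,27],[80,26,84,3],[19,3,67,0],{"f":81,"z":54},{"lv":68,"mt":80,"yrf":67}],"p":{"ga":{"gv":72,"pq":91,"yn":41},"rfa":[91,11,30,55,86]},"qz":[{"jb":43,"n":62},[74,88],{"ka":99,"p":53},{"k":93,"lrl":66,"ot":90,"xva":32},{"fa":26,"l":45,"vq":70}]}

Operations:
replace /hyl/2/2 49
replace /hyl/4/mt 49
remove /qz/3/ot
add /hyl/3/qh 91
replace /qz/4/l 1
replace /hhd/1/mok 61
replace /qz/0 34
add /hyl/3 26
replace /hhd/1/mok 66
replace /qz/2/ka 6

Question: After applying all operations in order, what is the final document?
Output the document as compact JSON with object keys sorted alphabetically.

After op 1 (replace /hyl/2/2 49): {"hhd":[[16,0],{"mok":29,"op":85,"tsv":76}],"hyl":[[70,27],[80,26,84,3],[19,3,49,0],{"f":81,"z":54},{"lv":68,"mt":80,"yrf":67}],"p":{"ga":{"gv":72,"pq":91,"yn":41},"rfa":[91,11,30,55,86]},"qz":[{"jb":43,"n":62},[74,88],{"ka":99,"p":53},{"k":93,"lrl":66,"ot":90,"xva":32},{"fa":26,"l":45,"vq":70}]}
After op 2 (replace /hyl/4/mt 49): {"hhd":[[16,0],{"mok":29,"op":85,"tsv":76}],"hyl":[[70,27],[80,26,84,3],[19,3,49,0],{"f":81,"z":54},{"lv":68,"mt":49,"yrf":67}],"p":{"ga":{"gv":72,"pq":91,"yn":41},"rfa":[91,11,30,55,86]},"qz":[{"jb":43,"n":62},[74,88],{"ka":99,"p":53},{"k":93,"lrl":66,"ot":90,"xva":32},{"fa":26,"l":45,"vq":70}]}
After op 3 (remove /qz/3/ot): {"hhd":[[16,0],{"mok":29,"op":85,"tsv":76}],"hyl":[[70,27],[80,26,84,3],[19,3,49,0],{"f":81,"z":54},{"lv":68,"mt":49,"yrf":67}],"p":{"ga":{"gv":72,"pq":91,"yn":41},"rfa":[91,11,30,55,86]},"qz":[{"jb":43,"n":62},[74,88],{"ka":99,"p":53},{"k":93,"lrl":66,"xva":32},{"fa":26,"l":45,"vq":70}]}
After op 4 (add /hyl/3/qh 91): {"hhd":[[16,0],{"mok":29,"op":85,"tsv":76}],"hyl":[[70,27],[80,26,84,3],[19,3,49,0],{"f":81,"qh":91,"z":54},{"lv":68,"mt":49,"yrf":67}],"p":{"ga":{"gv":72,"pq":91,"yn":41},"rfa":[91,11,30,55,86]},"qz":[{"jb":43,"n":62},[74,88],{"ka":99,"p":53},{"k":93,"lrl":66,"xva":32},{"fa":26,"l":45,"vq":70}]}
After op 5 (replace /qz/4/l 1): {"hhd":[[16,0],{"mok":29,"op":85,"tsv":76}],"hyl":[[70,27],[80,26,84,3],[19,3,49,0],{"f":81,"qh":91,"z":54},{"lv":68,"mt":49,"yrf":67}],"p":{"ga":{"gv":72,"pq":91,"yn":41},"rfa":[91,11,30,55,86]},"qz":[{"jb":43,"n":62},[74,88],{"ka":99,"p":53},{"k":93,"lrl":66,"xva":32},{"fa":26,"l":1,"vq":70}]}
After op 6 (replace /hhd/1/mok 61): {"hhd":[[16,0],{"mok":61,"op":85,"tsv":76}],"hyl":[[70,27],[80,26,84,3],[19,3,49,0],{"f":81,"qh":91,"z":54},{"lv":68,"mt":49,"yrf":67}],"p":{"ga":{"gv":72,"pq":91,"yn":41},"rfa":[91,11,30,55,86]},"qz":[{"jb":43,"n":62},[74,88],{"ka":99,"p":53},{"k":93,"lrl":66,"xva":32},{"fa":26,"l":1,"vq":70}]}
After op 7 (replace /qz/0 34): {"hhd":[[16,0],{"mok":61,"op":85,"tsv":76}],"hyl":[[70,27],[80,26,84,3],[19,3,49,0],{"f":81,"qh":91,"z":54},{"lv":68,"mt":49,"yrf":67}],"p":{"ga":{"gv":72,"pq":91,"yn":41},"rfa":[91,11,30,55,86]},"qz":[34,[74,88],{"ka":99,"p":53},{"k":93,"lrl":66,"xva":32},{"fa":26,"l":1,"vq":70}]}
After op 8 (add /hyl/3 26): {"hhd":[[16,0],{"mok":61,"op":85,"tsv":76}],"hyl":[[70,27],[80,26,84,3],[19,3,49,0],26,{"f":81,"qh":91,"z":54},{"lv":68,"mt":49,"yrf":67}],"p":{"ga":{"gv":72,"pq":91,"yn":41},"rfa":[91,11,30,55,86]},"qz":[34,[74,88],{"ka":99,"p":53},{"k":93,"lrl":66,"xva":32},{"fa":26,"l":1,"vq":70}]}
After op 9 (replace /hhd/1/mok 66): {"hhd":[[16,0],{"mok":66,"op":85,"tsv":76}],"hyl":[[70,27],[80,26,84,3],[19,3,49,0],26,{"f":81,"qh":91,"z":54},{"lv":68,"mt":49,"yrf":67}],"p":{"ga":{"gv":72,"pq":91,"yn":41},"rfa":[91,11,30,55,86]},"qz":[34,[74,88],{"ka":99,"p":53},{"k":93,"lrl":66,"xva":32},{"fa":26,"l":1,"vq":70}]}
After op 10 (replace /qz/2/ka 6): {"hhd":[[16,0],{"mok":66,"op":85,"tsv":76}],"hyl":[[70,27],[80,26,84,3],[19,3,49,0],26,{"f":81,"qh":91,"z":54},{"lv":68,"mt":49,"yrf":67}],"p":{"ga":{"gv":72,"pq":91,"yn":41},"rfa":[91,11,30,55,86]},"qz":[34,[74,88],{"ka":6,"p":53},{"k":93,"lrl":66,"xva":32},{"fa":26,"l":1,"vq":70}]}

Answer: {"hhd":[[16,0],{"mok":66,"op":85,"tsv":76}],"hyl":[[70,27],[80,26,84,3],[19,3,49,0],26,{"f":81,"qh":91,"z":54},{"lv":68,"mt":49,"yrf":67}],"p":{"ga":{"gv":72,"pq":91,"yn":41},"rfa":[91,11,30,55,86]},"qz":[34,[74,88],{"ka":6,"p":53},{"k":93,"lrl":66,"xva":32},{"fa":26,"l":1,"vq":70}]}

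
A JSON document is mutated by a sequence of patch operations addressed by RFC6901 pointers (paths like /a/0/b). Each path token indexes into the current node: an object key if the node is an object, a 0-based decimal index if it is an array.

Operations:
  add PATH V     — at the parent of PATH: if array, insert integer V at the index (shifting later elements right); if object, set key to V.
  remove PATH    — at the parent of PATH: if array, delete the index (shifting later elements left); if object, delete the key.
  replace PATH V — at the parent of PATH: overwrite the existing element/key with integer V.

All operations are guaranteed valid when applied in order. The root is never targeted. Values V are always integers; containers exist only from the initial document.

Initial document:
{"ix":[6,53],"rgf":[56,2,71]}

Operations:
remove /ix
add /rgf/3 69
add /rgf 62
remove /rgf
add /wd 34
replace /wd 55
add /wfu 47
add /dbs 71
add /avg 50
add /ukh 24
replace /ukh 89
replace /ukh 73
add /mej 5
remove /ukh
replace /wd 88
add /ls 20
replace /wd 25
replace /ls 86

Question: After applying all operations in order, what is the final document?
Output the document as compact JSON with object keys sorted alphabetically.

Answer: {"avg":50,"dbs":71,"ls":86,"mej":5,"wd":25,"wfu":47}

Derivation:
After op 1 (remove /ix): {"rgf":[56,2,71]}
After op 2 (add /rgf/3 69): {"rgf":[56,2,71,69]}
After op 3 (add /rgf 62): {"rgf":62}
After op 4 (remove /rgf): {}
After op 5 (add /wd 34): {"wd":34}
After op 6 (replace /wd 55): {"wd":55}
After op 7 (add /wfu 47): {"wd":55,"wfu":47}
After op 8 (add /dbs 71): {"dbs":71,"wd":55,"wfu":47}
After op 9 (add /avg 50): {"avg":50,"dbs":71,"wd":55,"wfu":47}
After op 10 (add /ukh 24): {"avg":50,"dbs":71,"ukh":24,"wd":55,"wfu":47}
After op 11 (replace /ukh 89): {"avg":50,"dbs":71,"ukh":89,"wd":55,"wfu":47}
After op 12 (replace /ukh 73): {"avg":50,"dbs":71,"ukh":73,"wd":55,"wfu":47}
After op 13 (add /mej 5): {"avg":50,"dbs":71,"mej":5,"ukh":73,"wd":55,"wfu":47}
After op 14 (remove /ukh): {"avg":50,"dbs":71,"mej":5,"wd":55,"wfu":47}
After op 15 (replace /wd 88): {"avg":50,"dbs":71,"mej":5,"wd":88,"wfu":47}
After op 16 (add /ls 20): {"avg":50,"dbs":71,"ls":20,"mej":5,"wd":88,"wfu":47}
After op 17 (replace /wd 25): {"avg":50,"dbs":71,"ls":20,"mej":5,"wd":25,"wfu":47}
After op 18 (replace /ls 86): {"avg":50,"dbs":71,"ls":86,"mej":5,"wd":25,"wfu":47}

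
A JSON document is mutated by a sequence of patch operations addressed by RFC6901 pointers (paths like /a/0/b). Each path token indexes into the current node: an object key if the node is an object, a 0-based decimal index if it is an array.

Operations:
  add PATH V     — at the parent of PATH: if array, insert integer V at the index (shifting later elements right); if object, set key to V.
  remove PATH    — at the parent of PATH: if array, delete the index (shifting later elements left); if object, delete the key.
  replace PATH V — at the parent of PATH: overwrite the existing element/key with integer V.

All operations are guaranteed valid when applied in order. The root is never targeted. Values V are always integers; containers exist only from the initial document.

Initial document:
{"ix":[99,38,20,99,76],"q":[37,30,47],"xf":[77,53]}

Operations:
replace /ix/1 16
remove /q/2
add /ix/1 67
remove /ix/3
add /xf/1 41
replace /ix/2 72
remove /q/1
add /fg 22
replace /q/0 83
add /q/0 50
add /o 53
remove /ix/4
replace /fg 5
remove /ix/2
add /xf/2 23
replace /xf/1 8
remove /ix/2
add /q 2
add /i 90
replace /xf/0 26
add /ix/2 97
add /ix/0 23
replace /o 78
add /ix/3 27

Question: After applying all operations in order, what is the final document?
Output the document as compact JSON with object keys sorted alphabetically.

Answer: {"fg":5,"i":90,"ix":[23,99,67,27,97],"o":78,"q":2,"xf":[26,8,23,53]}

Derivation:
After op 1 (replace /ix/1 16): {"ix":[99,16,20,99,76],"q":[37,30,47],"xf":[77,53]}
After op 2 (remove /q/2): {"ix":[99,16,20,99,76],"q":[37,30],"xf":[77,53]}
After op 3 (add /ix/1 67): {"ix":[99,67,16,20,99,76],"q":[37,30],"xf":[77,53]}
After op 4 (remove /ix/3): {"ix":[99,67,16,99,76],"q":[37,30],"xf":[77,53]}
After op 5 (add /xf/1 41): {"ix":[99,67,16,99,76],"q":[37,30],"xf":[77,41,53]}
After op 6 (replace /ix/2 72): {"ix":[99,67,72,99,76],"q":[37,30],"xf":[77,41,53]}
After op 7 (remove /q/1): {"ix":[99,67,72,99,76],"q":[37],"xf":[77,41,53]}
After op 8 (add /fg 22): {"fg":22,"ix":[99,67,72,99,76],"q":[37],"xf":[77,41,53]}
After op 9 (replace /q/0 83): {"fg":22,"ix":[99,67,72,99,76],"q":[83],"xf":[77,41,53]}
After op 10 (add /q/0 50): {"fg":22,"ix":[99,67,72,99,76],"q":[50,83],"xf":[77,41,53]}
After op 11 (add /o 53): {"fg":22,"ix":[99,67,72,99,76],"o":53,"q":[50,83],"xf":[77,41,53]}
After op 12 (remove /ix/4): {"fg":22,"ix":[99,67,72,99],"o":53,"q":[50,83],"xf":[77,41,53]}
After op 13 (replace /fg 5): {"fg":5,"ix":[99,67,72,99],"o":53,"q":[50,83],"xf":[77,41,53]}
After op 14 (remove /ix/2): {"fg":5,"ix":[99,67,99],"o":53,"q":[50,83],"xf":[77,41,53]}
After op 15 (add /xf/2 23): {"fg":5,"ix":[99,67,99],"o":53,"q":[50,83],"xf":[77,41,23,53]}
After op 16 (replace /xf/1 8): {"fg":5,"ix":[99,67,99],"o":53,"q":[50,83],"xf":[77,8,23,53]}
After op 17 (remove /ix/2): {"fg":5,"ix":[99,67],"o":53,"q":[50,83],"xf":[77,8,23,53]}
After op 18 (add /q 2): {"fg":5,"ix":[99,67],"o":53,"q":2,"xf":[77,8,23,53]}
After op 19 (add /i 90): {"fg":5,"i":90,"ix":[99,67],"o":53,"q":2,"xf":[77,8,23,53]}
After op 20 (replace /xf/0 26): {"fg":5,"i":90,"ix":[99,67],"o":53,"q":2,"xf":[26,8,23,53]}
After op 21 (add /ix/2 97): {"fg":5,"i":90,"ix":[99,67,97],"o":53,"q":2,"xf":[26,8,23,53]}
After op 22 (add /ix/0 23): {"fg":5,"i":90,"ix":[23,99,67,97],"o":53,"q":2,"xf":[26,8,23,53]}
After op 23 (replace /o 78): {"fg":5,"i":90,"ix":[23,99,67,97],"o":78,"q":2,"xf":[26,8,23,53]}
After op 24 (add /ix/3 27): {"fg":5,"i":90,"ix":[23,99,67,27,97],"o":78,"q":2,"xf":[26,8,23,53]}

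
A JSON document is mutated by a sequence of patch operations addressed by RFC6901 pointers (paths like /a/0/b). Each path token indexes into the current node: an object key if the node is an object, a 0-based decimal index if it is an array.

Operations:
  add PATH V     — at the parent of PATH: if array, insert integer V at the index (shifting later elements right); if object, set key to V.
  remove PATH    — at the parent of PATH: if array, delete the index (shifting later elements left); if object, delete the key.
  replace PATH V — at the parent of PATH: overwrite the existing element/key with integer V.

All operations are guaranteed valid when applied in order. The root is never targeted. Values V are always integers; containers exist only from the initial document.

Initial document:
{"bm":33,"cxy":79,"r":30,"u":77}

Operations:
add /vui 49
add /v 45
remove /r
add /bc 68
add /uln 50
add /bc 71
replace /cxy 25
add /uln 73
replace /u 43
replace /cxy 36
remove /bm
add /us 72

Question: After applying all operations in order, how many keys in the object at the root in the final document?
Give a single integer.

Answer: 7

Derivation:
After op 1 (add /vui 49): {"bm":33,"cxy":79,"r":30,"u":77,"vui":49}
After op 2 (add /v 45): {"bm":33,"cxy":79,"r":30,"u":77,"v":45,"vui":49}
After op 3 (remove /r): {"bm":33,"cxy":79,"u":77,"v":45,"vui":49}
After op 4 (add /bc 68): {"bc":68,"bm":33,"cxy":79,"u":77,"v":45,"vui":49}
After op 5 (add /uln 50): {"bc":68,"bm":33,"cxy":79,"u":77,"uln":50,"v":45,"vui":49}
After op 6 (add /bc 71): {"bc":71,"bm":33,"cxy":79,"u":77,"uln":50,"v":45,"vui":49}
After op 7 (replace /cxy 25): {"bc":71,"bm":33,"cxy":25,"u":77,"uln":50,"v":45,"vui":49}
After op 8 (add /uln 73): {"bc":71,"bm":33,"cxy":25,"u":77,"uln":73,"v":45,"vui":49}
After op 9 (replace /u 43): {"bc":71,"bm":33,"cxy":25,"u":43,"uln":73,"v":45,"vui":49}
After op 10 (replace /cxy 36): {"bc":71,"bm":33,"cxy":36,"u":43,"uln":73,"v":45,"vui":49}
After op 11 (remove /bm): {"bc":71,"cxy":36,"u":43,"uln":73,"v":45,"vui":49}
After op 12 (add /us 72): {"bc":71,"cxy":36,"u":43,"uln":73,"us":72,"v":45,"vui":49}
Size at the root: 7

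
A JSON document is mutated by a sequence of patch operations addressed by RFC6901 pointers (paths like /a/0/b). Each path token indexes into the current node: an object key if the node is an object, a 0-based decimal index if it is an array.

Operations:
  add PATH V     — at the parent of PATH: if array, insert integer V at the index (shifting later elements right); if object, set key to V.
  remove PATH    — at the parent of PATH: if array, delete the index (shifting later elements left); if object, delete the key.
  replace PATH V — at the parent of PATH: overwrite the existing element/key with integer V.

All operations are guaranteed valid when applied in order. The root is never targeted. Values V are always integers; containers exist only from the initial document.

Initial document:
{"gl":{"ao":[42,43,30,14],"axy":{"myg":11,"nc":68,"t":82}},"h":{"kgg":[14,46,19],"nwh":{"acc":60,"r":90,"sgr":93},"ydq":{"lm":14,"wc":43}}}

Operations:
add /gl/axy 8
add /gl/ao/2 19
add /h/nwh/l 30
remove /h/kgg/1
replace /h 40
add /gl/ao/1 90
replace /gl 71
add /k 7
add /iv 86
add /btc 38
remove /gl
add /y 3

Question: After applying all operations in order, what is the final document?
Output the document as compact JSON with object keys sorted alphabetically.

Answer: {"btc":38,"h":40,"iv":86,"k":7,"y":3}

Derivation:
After op 1 (add /gl/axy 8): {"gl":{"ao":[42,43,30,14],"axy":8},"h":{"kgg":[14,46,19],"nwh":{"acc":60,"r":90,"sgr":93},"ydq":{"lm":14,"wc":43}}}
After op 2 (add /gl/ao/2 19): {"gl":{"ao":[42,43,19,30,14],"axy":8},"h":{"kgg":[14,46,19],"nwh":{"acc":60,"r":90,"sgr":93},"ydq":{"lm":14,"wc":43}}}
After op 3 (add /h/nwh/l 30): {"gl":{"ao":[42,43,19,30,14],"axy":8},"h":{"kgg":[14,46,19],"nwh":{"acc":60,"l":30,"r":90,"sgr":93},"ydq":{"lm":14,"wc":43}}}
After op 4 (remove /h/kgg/1): {"gl":{"ao":[42,43,19,30,14],"axy":8},"h":{"kgg":[14,19],"nwh":{"acc":60,"l":30,"r":90,"sgr":93},"ydq":{"lm":14,"wc":43}}}
After op 5 (replace /h 40): {"gl":{"ao":[42,43,19,30,14],"axy":8},"h":40}
After op 6 (add /gl/ao/1 90): {"gl":{"ao":[42,90,43,19,30,14],"axy":8},"h":40}
After op 7 (replace /gl 71): {"gl":71,"h":40}
After op 8 (add /k 7): {"gl":71,"h":40,"k":7}
After op 9 (add /iv 86): {"gl":71,"h":40,"iv":86,"k":7}
After op 10 (add /btc 38): {"btc":38,"gl":71,"h":40,"iv":86,"k":7}
After op 11 (remove /gl): {"btc":38,"h":40,"iv":86,"k":7}
After op 12 (add /y 3): {"btc":38,"h":40,"iv":86,"k":7,"y":3}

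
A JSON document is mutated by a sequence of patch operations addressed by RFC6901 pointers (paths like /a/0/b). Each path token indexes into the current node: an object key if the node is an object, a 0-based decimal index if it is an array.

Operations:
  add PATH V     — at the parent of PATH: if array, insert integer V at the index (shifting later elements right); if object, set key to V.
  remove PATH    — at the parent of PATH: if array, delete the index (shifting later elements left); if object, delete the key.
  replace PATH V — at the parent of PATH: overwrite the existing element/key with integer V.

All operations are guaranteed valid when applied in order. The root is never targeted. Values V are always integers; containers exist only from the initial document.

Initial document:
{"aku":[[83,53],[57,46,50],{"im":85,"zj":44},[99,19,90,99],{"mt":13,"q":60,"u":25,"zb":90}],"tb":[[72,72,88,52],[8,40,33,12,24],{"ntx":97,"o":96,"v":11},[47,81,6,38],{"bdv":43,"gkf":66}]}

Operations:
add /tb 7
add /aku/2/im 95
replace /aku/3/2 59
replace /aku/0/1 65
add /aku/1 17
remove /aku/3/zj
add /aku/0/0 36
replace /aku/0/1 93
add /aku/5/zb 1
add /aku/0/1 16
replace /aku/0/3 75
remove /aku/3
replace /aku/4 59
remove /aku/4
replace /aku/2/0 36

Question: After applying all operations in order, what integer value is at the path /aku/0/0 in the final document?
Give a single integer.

Answer: 36

Derivation:
After op 1 (add /tb 7): {"aku":[[83,53],[57,46,50],{"im":85,"zj":44},[99,19,90,99],{"mt":13,"q":60,"u":25,"zb":90}],"tb":7}
After op 2 (add /aku/2/im 95): {"aku":[[83,53],[57,46,50],{"im":95,"zj":44},[99,19,90,99],{"mt":13,"q":60,"u":25,"zb":90}],"tb":7}
After op 3 (replace /aku/3/2 59): {"aku":[[83,53],[57,46,50],{"im":95,"zj":44},[99,19,59,99],{"mt":13,"q":60,"u":25,"zb":90}],"tb":7}
After op 4 (replace /aku/0/1 65): {"aku":[[83,65],[57,46,50],{"im":95,"zj":44},[99,19,59,99],{"mt":13,"q":60,"u":25,"zb":90}],"tb":7}
After op 5 (add /aku/1 17): {"aku":[[83,65],17,[57,46,50],{"im":95,"zj":44},[99,19,59,99],{"mt":13,"q":60,"u":25,"zb":90}],"tb":7}
After op 6 (remove /aku/3/zj): {"aku":[[83,65],17,[57,46,50],{"im":95},[99,19,59,99],{"mt":13,"q":60,"u":25,"zb":90}],"tb":7}
After op 7 (add /aku/0/0 36): {"aku":[[36,83,65],17,[57,46,50],{"im":95},[99,19,59,99],{"mt":13,"q":60,"u":25,"zb":90}],"tb":7}
After op 8 (replace /aku/0/1 93): {"aku":[[36,93,65],17,[57,46,50],{"im":95},[99,19,59,99],{"mt":13,"q":60,"u":25,"zb":90}],"tb":7}
After op 9 (add /aku/5/zb 1): {"aku":[[36,93,65],17,[57,46,50],{"im":95},[99,19,59,99],{"mt":13,"q":60,"u":25,"zb":1}],"tb":7}
After op 10 (add /aku/0/1 16): {"aku":[[36,16,93,65],17,[57,46,50],{"im":95},[99,19,59,99],{"mt":13,"q":60,"u":25,"zb":1}],"tb":7}
After op 11 (replace /aku/0/3 75): {"aku":[[36,16,93,75],17,[57,46,50],{"im":95},[99,19,59,99],{"mt":13,"q":60,"u":25,"zb":1}],"tb":7}
After op 12 (remove /aku/3): {"aku":[[36,16,93,75],17,[57,46,50],[99,19,59,99],{"mt":13,"q":60,"u":25,"zb":1}],"tb":7}
After op 13 (replace /aku/4 59): {"aku":[[36,16,93,75],17,[57,46,50],[99,19,59,99],59],"tb":7}
After op 14 (remove /aku/4): {"aku":[[36,16,93,75],17,[57,46,50],[99,19,59,99]],"tb":7}
After op 15 (replace /aku/2/0 36): {"aku":[[36,16,93,75],17,[36,46,50],[99,19,59,99]],"tb":7}
Value at /aku/0/0: 36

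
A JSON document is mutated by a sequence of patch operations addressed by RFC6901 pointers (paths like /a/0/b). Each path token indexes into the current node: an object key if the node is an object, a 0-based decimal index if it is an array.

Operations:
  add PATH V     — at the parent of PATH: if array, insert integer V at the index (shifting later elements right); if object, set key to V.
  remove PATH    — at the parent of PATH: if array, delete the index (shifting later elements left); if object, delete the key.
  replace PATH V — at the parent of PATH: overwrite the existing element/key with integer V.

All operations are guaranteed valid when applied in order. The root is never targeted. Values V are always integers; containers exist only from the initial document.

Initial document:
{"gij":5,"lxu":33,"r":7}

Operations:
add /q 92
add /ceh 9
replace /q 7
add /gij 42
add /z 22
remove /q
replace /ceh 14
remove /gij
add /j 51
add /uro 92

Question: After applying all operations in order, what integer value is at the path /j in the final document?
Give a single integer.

Answer: 51

Derivation:
After op 1 (add /q 92): {"gij":5,"lxu":33,"q":92,"r":7}
After op 2 (add /ceh 9): {"ceh":9,"gij":5,"lxu":33,"q":92,"r":7}
After op 3 (replace /q 7): {"ceh":9,"gij":5,"lxu":33,"q":7,"r":7}
After op 4 (add /gij 42): {"ceh":9,"gij":42,"lxu":33,"q":7,"r":7}
After op 5 (add /z 22): {"ceh":9,"gij":42,"lxu":33,"q":7,"r":7,"z":22}
After op 6 (remove /q): {"ceh":9,"gij":42,"lxu":33,"r":7,"z":22}
After op 7 (replace /ceh 14): {"ceh":14,"gij":42,"lxu":33,"r":7,"z":22}
After op 8 (remove /gij): {"ceh":14,"lxu":33,"r":7,"z":22}
After op 9 (add /j 51): {"ceh":14,"j":51,"lxu":33,"r":7,"z":22}
After op 10 (add /uro 92): {"ceh":14,"j":51,"lxu":33,"r":7,"uro":92,"z":22}
Value at /j: 51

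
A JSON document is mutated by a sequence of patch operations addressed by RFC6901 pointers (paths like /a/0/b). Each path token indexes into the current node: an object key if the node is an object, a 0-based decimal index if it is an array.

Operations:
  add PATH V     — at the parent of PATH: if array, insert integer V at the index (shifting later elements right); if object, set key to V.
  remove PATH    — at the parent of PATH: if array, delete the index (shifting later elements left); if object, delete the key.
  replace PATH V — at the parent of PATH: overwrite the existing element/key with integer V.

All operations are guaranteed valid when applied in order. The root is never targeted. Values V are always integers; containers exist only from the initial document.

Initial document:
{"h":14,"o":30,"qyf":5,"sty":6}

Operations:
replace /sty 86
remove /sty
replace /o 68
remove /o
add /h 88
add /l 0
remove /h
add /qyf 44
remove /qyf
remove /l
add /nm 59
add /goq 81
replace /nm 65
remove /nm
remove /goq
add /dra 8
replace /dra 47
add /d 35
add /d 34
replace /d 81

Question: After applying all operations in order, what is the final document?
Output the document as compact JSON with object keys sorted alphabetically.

After op 1 (replace /sty 86): {"h":14,"o":30,"qyf":5,"sty":86}
After op 2 (remove /sty): {"h":14,"o":30,"qyf":5}
After op 3 (replace /o 68): {"h":14,"o":68,"qyf":5}
After op 4 (remove /o): {"h":14,"qyf":5}
After op 5 (add /h 88): {"h":88,"qyf":5}
After op 6 (add /l 0): {"h":88,"l":0,"qyf":5}
After op 7 (remove /h): {"l":0,"qyf":5}
After op 8 (add /qyf 44): {"l":0,"qyf":44}
After op 9 (remove /qyf): {"l":0}
After op 10 (remove /l): {}
After op 11 (add /nm 59): {"nm":59}
After op 12 (add /goq 81): {"goq":81,"nm":59}
After op 13 (replace /nm 65): {"goq":81,"nm":65}
After op 14 (remove /nm): {"goq":81}
After op 15 (remove /goq): {}
After op 16 (add /dra 8): {"dra":8}
After op 17 (replace /dra 47): {"dra":47}
After op 18 (add /d 35): {"d":35,"dra":47}
After op 19 (add /d 34): {"d":34,"dra":47}
After op 20 (replace /d 81): {"d":81,"dra":47}

Answer: {"d":81,"dra":47}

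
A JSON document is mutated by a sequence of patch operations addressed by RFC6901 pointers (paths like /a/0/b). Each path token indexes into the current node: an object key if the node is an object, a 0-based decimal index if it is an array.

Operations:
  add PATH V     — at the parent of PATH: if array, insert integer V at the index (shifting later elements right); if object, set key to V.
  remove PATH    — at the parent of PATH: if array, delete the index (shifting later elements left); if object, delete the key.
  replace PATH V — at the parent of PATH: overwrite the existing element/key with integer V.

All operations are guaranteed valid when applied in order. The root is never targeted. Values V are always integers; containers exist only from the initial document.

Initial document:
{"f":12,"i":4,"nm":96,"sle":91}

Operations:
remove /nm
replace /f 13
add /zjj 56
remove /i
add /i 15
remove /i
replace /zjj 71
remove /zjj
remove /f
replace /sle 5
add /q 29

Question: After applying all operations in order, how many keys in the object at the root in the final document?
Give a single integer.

Answer: 2

Derivation:
After op 1 (remove /nm): {"f":12,"i":4,"sle":91}
After op 2 (replace /f 13): {"f":13,"i":4,"sle":91}
After op 3 (add /zjj 56): {"f":13,"i":4,"sle":91,"zjj":56}
After op 4 (remove /i): {"f":13,"sle":91,"zjj":56}
After op 5 (add /i 15): {"f":13,"i":15,"sle":91,"zjj":56}
After op 6 (remove /i): {"f":13,"sle":91,"zjj":56}
After op 7 (replace /zjj 71): {"f":13,"sle":91,"zjj":71}
After op 8 (remove /zjj): {"f":13,"sle":91}
After op 9 (remove /f): {"sle":91}
After op 10 (replace /sle 5): {"sle":5}
After op 11 (add /q 29): {"q":29,"sle":5}
Size at the root: 2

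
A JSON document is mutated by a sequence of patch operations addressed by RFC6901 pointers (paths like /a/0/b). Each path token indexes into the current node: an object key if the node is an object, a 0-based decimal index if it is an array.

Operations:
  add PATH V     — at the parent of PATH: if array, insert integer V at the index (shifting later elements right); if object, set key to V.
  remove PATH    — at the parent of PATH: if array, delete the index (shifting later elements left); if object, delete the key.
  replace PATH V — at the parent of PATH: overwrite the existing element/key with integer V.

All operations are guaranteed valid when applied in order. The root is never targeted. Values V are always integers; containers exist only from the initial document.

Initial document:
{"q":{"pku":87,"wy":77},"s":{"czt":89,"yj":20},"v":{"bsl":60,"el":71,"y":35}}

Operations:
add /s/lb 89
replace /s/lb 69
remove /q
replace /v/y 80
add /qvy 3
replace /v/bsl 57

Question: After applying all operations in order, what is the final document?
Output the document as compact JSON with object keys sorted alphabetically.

After op 1 (add /s/lb 89): {"q":{"pku":87,"wy":77},"s":{"czt":89,"lb":89,"yj":20},"v":{"bsl":60,"el":71,"y":35}}
After op 2 (replace /s/lb 69): {"q":{"pku":87,"wy":77},"s":{"czt":89,"lb":69,"yj":20},"v":{"bsl":60,"el":71,"y":35}}
After op 3 (remove /q): {"s":{"czt":89,"lb":69,"yj":20},"v":{"bsl":60,"el":71,"y":35}}
After op 4 (replace /v/y 80): {"s":{"czt":89,"lb":69,"yj":20},"v":{"bsl":60,"el":71,"y":80}}
After op 5 (add /qvy 3): {"qvy":3,"s":{"czt":89,"lb":69,"yj":20},"v":{"bsl":60,"el":71,"y":80}}
After op 6 (replace /v/bsl 57): {"qvy":3,"s":{"czt":89,"lb":69,"yj":20},"v":{"bsl":57,"el":71,"y":80}}

Answer: {"qvy":3,"s":{"czt":89,"lb":69,"yj":20},"v":{"bsl":57,"el":71,"y":80}}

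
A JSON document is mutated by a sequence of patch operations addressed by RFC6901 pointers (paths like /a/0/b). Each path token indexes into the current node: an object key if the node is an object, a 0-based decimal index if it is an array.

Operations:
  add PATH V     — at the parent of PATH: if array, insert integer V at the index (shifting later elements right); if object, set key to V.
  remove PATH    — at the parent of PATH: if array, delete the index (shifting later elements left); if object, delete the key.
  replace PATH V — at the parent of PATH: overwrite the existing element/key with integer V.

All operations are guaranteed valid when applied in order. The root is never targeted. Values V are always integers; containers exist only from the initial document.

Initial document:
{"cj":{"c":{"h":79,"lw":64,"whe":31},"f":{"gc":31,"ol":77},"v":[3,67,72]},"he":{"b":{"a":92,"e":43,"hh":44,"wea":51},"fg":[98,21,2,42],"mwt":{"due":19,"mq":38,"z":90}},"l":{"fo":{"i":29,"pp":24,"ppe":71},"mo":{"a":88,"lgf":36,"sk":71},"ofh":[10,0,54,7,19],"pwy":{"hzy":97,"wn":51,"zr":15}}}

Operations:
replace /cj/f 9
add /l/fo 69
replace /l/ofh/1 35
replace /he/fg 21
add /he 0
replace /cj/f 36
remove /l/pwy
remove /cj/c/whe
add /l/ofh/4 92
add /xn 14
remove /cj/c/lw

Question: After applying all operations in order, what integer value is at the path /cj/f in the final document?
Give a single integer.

Answer: 36

Derivation:
After op 1 (replace /cj/f 9): {"cj":{"c":{"h":79,"lw":64,"whe":31},"f":9,"v":[3,67,72]},"he":{"b":{"a":92,"e":43,"hh":44,"wea":51},"fg":[98,21,2,42],"mwt":{"due":19,"mq":38,"z":90}},"l":{"fo":{"i":29,"pp":24,"ppe":71},"mo":{"a":88,"lgf":36,"sk":71},"ofh":[10,0,54,7,19],"pwy":{"hzy":97,"wn":51,"zr":15}}}
After op 2 (add /l/fo 69): {"cj":{"c":{"h":79,"lw":64,"whe":31},"f":9,"v":[3,67,72]},"he":{"b":{"a":92,"e":43,"hh":44,"wea":51},"fg":[98,21,2,42],"mwt":{"due":19,"mq":38,"z":90}},"l":{"fo":69,"mo":{"a":88,"lgf":36,"sk":71},"ofh":[10,0,54,7,19],"pwy":{"hzy":97,"wn":51,"zr":15}}}
After op 3 (replace /l/ofh/1 35): {"cj":{"c":{"h":79,"lw":64,"whe":31},"f":9,"v":[3,67,72]},"he":{"b":{"a":92,"e":43,"hh":44,"wea":51},"fg":[98,21,2,42],"mwt":{"due":19,"mq":38,"z":90}},"l":{"fo":69,"mo":{"a":88,"lgf":36,"sk":71},"ofh":[10,35,54,7,19],"pwy":{"hzy":97,"wn":51,"zr":15}}}
After op 4 (replace /he/fg 21): {"cj":{"c":{"h":79,"lw":64,"whe":31},"f":9,"v":[3,67,72]},"he":{"b":{"a":92,"e":43,"hh":44,"wea":51},"fg":21,"mwt":{"due":19,"mq":38,"z":90}},"l":{"fo":69,"mo":{"a":88,"lgf":36,"sk":71},"ofh":[10,35,54,7,19],"pwy":{"hzy":97,"wn":51,"zr":15}}}
After op 5 (add /he 0): {"cj":{"c":{"h":79,"lw":64,"whe":31},"f":9,"v":[3,67,72]},"he":0,"l":{"fo":69,"mo":{"a":88,"lgf":36,"sk":71},"ofh":[10,35,54,7,19],"pwy":{"hzy":97,"wn":51,"zr":15}}}
After op 6 (replace /cj/f 36): {"cj":{"c":{"h":79,"lw":64,"whe":31},"f":36,"v":[3,67,72]},"he":0,"l":{"fo":69,"mo":{"a":88,"lgf":36,"sk":71},"ofh":[10,35,54,7,19],"pwy":{"hzy":97,"wn":51,"zr":15}}}
After op 7 (remove /l/pwy): {"cj":{"c":{"h":79,"lw":64,"whe":31},"f":36,"v":[3,67,72]},"he":0,"l":{"fo":69,"mo":{"a":88,"lgf":36,"sk":71},"ofh":[10,35,54,7,19]}}
After op 8 (remove /cj/c/whe): {"cj":{"c":{"h":79,"lw":64},"f":36,"v":[3,67,72]},"he":0,"l":{"fo":69,"mo":{"a":88,"lgf":36,"sk":71},"ofh":[10,35,54,7,19]}}
After op 9 (add /l/ofh/4 92): {"cj":{"c":{"h":79,"lw":64},"f":36,"v":[3,67,72]},"he":0,"l":{"fo":69,"mo":{"a":88,"lgf":36,"sk":71},"ofh":[10,35,54,7,92,19]}}
After op 10 (add /xn 14): {"cj":{"c":{"h":79,"lw":64},"f":36,"v":[3,67,72]},"he":0,"l":{"fo":69,"mo":{"a":88,"lgf":36,"sk":71},"ofh":[10,35,54,7,92,19]},"xn":14}
After op 11 (remove /cj/c/lw): {"cj":{"c":{"h":79},"f":36,"v":[3,67,72]},"he":0,"l":{"fo":69,"mo":{"a":88,"lgf":36,"sk":71},"ofh":[10,35,54,7,92,19]},"xn":14}
Value at /cj/f: 36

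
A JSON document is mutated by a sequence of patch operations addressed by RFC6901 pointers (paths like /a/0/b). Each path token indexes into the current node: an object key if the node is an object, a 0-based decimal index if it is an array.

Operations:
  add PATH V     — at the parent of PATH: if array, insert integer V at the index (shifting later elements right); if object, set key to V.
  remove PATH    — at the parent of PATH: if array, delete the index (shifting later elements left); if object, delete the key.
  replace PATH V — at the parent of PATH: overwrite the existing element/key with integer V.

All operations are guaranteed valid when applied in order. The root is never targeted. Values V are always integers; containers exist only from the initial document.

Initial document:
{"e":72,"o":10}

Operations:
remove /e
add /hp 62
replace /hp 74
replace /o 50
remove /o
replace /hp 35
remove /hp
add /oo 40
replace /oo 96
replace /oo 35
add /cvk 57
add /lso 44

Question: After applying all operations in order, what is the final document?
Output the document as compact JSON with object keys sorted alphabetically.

Answer: {"cvk":57,"lso":44,"oo":35}

Derivation:
After op 1 (remove /e): {"o":10}
After op 2 (add /hp 62): {"hp":62,"o":10}
After op 3 (replace /hp 74): {"hp":74,"o":10}
After op 4 (replace /o 50): {"hp":74,"o":50}
After op 5 (remove /o): {"hp":74}
After op 6 (replace /hp 35): {"hp":35}
After op 7 (remove /hp): {}
After op 8 (add /oo 40): {"oo":40}
After op 9 (replace /oo 96): {"oo":96}
After op 10 (replace /oo 35): {"oo":35}
After op 11 (add /cvk 57): {"cvk":57,"oo":35}
After op 12 (add /lso 44): {"cvk":57,"lso":44,"oo":35}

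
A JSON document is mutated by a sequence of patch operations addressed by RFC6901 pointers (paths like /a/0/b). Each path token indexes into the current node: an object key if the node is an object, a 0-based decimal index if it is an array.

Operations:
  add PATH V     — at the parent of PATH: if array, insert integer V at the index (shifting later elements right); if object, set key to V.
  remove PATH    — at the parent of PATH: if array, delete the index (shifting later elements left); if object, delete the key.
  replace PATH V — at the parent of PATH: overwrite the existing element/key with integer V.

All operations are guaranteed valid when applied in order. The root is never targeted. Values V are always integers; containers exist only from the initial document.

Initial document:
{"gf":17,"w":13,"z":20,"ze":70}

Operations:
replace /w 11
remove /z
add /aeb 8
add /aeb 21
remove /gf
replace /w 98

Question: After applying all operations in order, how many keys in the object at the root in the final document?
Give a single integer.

After op 1 (replace /w 11): {"gf":17,"w":11,"z":20,"ze":70}
After op 2 (remove /z): {"gf":17,"w":11,"ze":70}
After op 3 (add /aeb 8): {"aeb":8,"gf":17,"w":11,"ze":70}
After op 4 (add /aeb 21): {"aeb":21,"gf":17,"w":11,"ze":70}
After op 5 (remove /gf): {"aeb":21,"w":11,"ze":70}
After op 6 (replace /w 98): {"aeb":21,"w":98,"ze":70}
Size at the root: 3

Answer: 3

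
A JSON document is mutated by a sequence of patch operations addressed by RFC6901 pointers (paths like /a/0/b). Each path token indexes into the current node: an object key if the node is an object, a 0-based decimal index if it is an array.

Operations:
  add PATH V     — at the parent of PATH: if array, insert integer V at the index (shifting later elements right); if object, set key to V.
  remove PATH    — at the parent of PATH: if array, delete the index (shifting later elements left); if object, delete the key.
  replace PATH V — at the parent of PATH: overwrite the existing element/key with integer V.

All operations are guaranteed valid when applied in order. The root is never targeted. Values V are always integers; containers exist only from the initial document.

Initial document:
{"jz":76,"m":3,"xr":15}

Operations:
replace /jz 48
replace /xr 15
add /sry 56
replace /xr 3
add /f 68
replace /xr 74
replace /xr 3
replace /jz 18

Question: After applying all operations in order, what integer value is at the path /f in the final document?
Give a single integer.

Answer: 68

Derivation:
After op 1 (replace /jz 48): {"jz":48,"m":3,"xr":15}
After op 2 (replace /xr 15): {"jz":48,"m":3,"xr":15}
After op 3 (add /sry 56): {"jz":48,"m":3,"sry":56,"xr":15}
After op 4 (replace /xr 3): {"jz":48,"m":3,"sry":56,"xr":3}
After op 5 (add /f 68): {"f":68,"jz":48,"m":3,"sry":56,"xr":3}
After op 6 (replace /xr 74): {"f":68,"jz":48,"m":3,"sry":56,"xr":74}
After op 7 (replace /xr 3): {"f":68,"jz":48,"m":3,"sry":56,"xr":3}
After op 8 (replace /jz 18): {"f":68,"jz":18,"m":3,"sry":56,"xr":3}
Value at /f: 68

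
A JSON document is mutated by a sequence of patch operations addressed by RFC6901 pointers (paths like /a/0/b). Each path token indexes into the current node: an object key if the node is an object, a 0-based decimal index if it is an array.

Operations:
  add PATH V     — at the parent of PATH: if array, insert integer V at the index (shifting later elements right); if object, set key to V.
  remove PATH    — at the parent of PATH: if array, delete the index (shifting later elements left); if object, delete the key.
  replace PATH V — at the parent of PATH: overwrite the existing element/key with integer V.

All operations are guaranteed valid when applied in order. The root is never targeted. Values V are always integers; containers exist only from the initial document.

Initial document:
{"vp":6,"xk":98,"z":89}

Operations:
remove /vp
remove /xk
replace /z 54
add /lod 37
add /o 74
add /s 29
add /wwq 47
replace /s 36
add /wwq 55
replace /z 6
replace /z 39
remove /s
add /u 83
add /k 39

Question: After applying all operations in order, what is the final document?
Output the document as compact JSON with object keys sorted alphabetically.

After op 1 (remove /vp): {"xk":98,"z":89}
After op 2 (remove /xk): {"z":89}
After op 3 (replace /z 54): {"z":54}
After op 4 (add /lod 37): {"lod":37,"z":54}
After op 5 (add /o 74): {"lod":37,"o":74,"z":54}
After op 6 (add /s 29): {"lod":37,"o":74,"s":29,"z":54}
After op 7 (add /wwq 47): {"lod":37,"o":74,"s":29,"wwq":47,"z":54}
After op 8 (replace /s 36): {"lod":37,"o":74,"s":36,"wwq":47,"z":54}
After op 9 (add /wwq 55): {"lod":37,"o":74,"s":36,"wwq":55,"z":54}
After op 10 (replace /z 6): {"lod":37,"o":74,"s":36,"wwq":55,"z":6}
After op 11 (replace /z 39): {"lod":37,"o":74,"s":36,"wwq":55,"z":39}
After op 12 (remove /s): {"lod":37,"o":74,"wwq":55,"z":39}
After op 13 (add /u 83): {"lod":37,"o":74,"u":83,"wwq":55,"z":39}
After op 14 (add /k 39): {"k":39,"lod":37,"o":74,"u":83,"wwq":55,"z":39}

Answer: {"k":39,"lod":37,"o":74,"u":83,"wwq":55,"z":39}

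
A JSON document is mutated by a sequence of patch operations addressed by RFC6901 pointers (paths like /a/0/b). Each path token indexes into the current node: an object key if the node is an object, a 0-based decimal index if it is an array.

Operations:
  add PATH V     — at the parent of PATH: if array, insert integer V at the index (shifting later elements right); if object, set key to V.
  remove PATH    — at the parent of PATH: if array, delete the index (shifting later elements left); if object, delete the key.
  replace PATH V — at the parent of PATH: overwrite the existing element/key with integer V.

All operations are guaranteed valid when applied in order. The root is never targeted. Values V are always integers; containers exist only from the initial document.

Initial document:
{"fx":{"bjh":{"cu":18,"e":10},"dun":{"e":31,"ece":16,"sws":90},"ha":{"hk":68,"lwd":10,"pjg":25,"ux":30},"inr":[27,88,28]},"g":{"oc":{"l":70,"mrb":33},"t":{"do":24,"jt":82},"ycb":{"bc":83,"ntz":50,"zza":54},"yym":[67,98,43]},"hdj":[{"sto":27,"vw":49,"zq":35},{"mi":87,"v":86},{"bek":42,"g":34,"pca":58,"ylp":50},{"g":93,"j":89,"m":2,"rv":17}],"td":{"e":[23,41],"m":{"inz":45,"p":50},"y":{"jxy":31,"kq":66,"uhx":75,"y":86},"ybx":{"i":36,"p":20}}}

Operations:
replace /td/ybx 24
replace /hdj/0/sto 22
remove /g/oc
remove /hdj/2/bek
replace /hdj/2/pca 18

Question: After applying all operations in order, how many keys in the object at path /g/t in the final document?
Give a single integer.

Answer: 2

Derivation:
After op 1 (replace /td/ybx 24): {"fx":{"bjh":{"cu":18,"e":10},"dun":{"e":31,"ece":16,"sws":90},"ha":{"hk":68,"lwd":10,"pjg":25,"ux":30},"inr":[27,88,28]},"g":{"oc":{"l":70,"mrb":33},"t":{"do":24,"jt":82},"ycb":{"bc":83,"ntz":50,"zza":54},"yym":[67,98,43]},"hdj":[{"sto":27,"vw":49,"zq":35},{"mi":87,"v":86},{"bek":42,"g":34,"pca":58,"ylp":50},{"g":93,"j":89,"m":2,"rv":17}],"td":{"e":[23,41],"m":{"inz":45,"p":50},"y":{"jxy":31,"kq":66,"uhx":75,"y":86},"ybx":24}}
After op 2 (replace /hdj/0/sto 22): {"fx":{"bjh":{"cu":18,"e":10},"dun":{"e":31,"ece":16,"sws":90},"ha":{"hk":68,"lwd":10,"pjg":25,"ux":30},"inr":[27,88,28]},"g":{"oc":{"l":70,"mrb":33},"t":{"do":24,"jt":82},"ycb":{"bc":83,"ntz":50,"zza":54},"yym":[67,98,43]},"hdj":[{"sto":22,"vw":49,"zq":35},{"mi":87,"v":86},{"bek":42,"g":34,"pca":58,"ylp":50},{"g":93,"j":89,"m":2,"rv":17}],"td":{"e":[23,41],"m":{"inz":45,"p":50},"y":{"jxy":31,"kq":66,"uhx":75,"y":86},"ybx":24}}
After op 3 (remove /g/oc): {"fx":{"bjh":{"cu":18,"e":10},"dun":{"e":31,"ece":16,"sws":90},"ha":{"hk":68,"lwd":10,"pjg":25,"ux":30},"inr":[27,88,28]},"g":{"t":{"do":24,"jt":82},"ycb":{"bc":83,"ntz":50,"zza":54},"yym":[67,98,43]},"hdj":[{"sto":22,"vw":49,"zq":35},{"mi":87,"v":86},{"bek":42,"g":34,"pca":58,"ylp":50},{"g":93,"j":89,"m":2,"rv":17}],"td":{"e":[23,41],"m":{"inz":45,"p":50},"y":{"jxy":31,"kq":66,"uhx":75,"y":86},"ybx":24}}
After op 4 (remove /hdj/2/bek): {"fx":{"bjh":{"cu":18,"e":10},"dun":{"e":31,"ece":16,"sws":90},"ha":{"hk":68,"lwd":10,"pjg":25,"ux":30},"inr":[27,88,28]},"g":{"t":{"do":24,"jt":82},"ycb":{"bc":83,"ntz":50,"zza":54},"yym":[67,98,43]},"hdj":[{"sto":22,"vw":49,"zq":35},{"mi":87,"v":86},{"g":34,"pca":58,"ylp":50},{"g":93,"j":89,"m":2,"rv":17}],"td":{"e":[23,41],"m":{"inz":45,"p":50},"y":{"jxy":31,"kq":66,"uhx":75,"y":86},"ybx":24}}
After op 5 (replace /hdj/2/pca 18): {"fx":{"bjh":{"cu":18,"e":10},"dun":{"e":31,"ece":16,"sws":90},"ha":{"hk":68,"lwd":10,"pjg":25,"ux":30},"inr":[27,88,28]},"g":{"t":{"do":24,"jt":82},"ycb":{"bc":83,"ntz":50,"zza":54},"yym":[67,98,43]},"hdj":[{"sto":22,"vw":49,"zq":35},{"mi":87,"v":86},{"g":34,"pca":18,"ylp":50},{"g":93,"j":89,"m":2,"rv":17}],"td":{"e":[23,41],"m":{"inz":45,"p":50},"y":{"jxy":31,"kq":66,"uhx":75,"y":86},"ybx":24}}
Size at path /g/t: 2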